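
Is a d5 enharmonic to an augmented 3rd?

No

A diminished fifth spans 6 semitones; an augmented third spans 5.
The spans differ, so they are not enharmonic equivalents.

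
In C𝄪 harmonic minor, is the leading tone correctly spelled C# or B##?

B##

Each scale degree takes a distinct letter name. Degree 7 of a scale on C must use the letter B.
B## and C# are enharmonically the same pitch, but only B## uses the letter B, so it is the correct spelling here.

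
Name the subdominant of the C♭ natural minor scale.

The Cb natural minor scale runs Cb Db Ebb Fb Gb Abb Bbb.
Degree 4 is Fb.

Fb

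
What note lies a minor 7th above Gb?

Fb

A seventh above G lands on the letter F.
A minor seventh spans 10 semitones, so Gb moves to pitch class 4. On the letter F that is Fb.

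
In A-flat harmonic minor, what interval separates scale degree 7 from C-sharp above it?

Scale degree 7 of Ab harmonic minor is G.
G up to C#: letters G→C make it a fourth; 6 semitones makes it augmented.

augmented fourth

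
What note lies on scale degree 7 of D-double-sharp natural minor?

Degree 7 takes the letter 6 steps above D, which is C.
In natural minor, degree 7 sits 10 semitones above the tonic. D## + 10 semitones is pitch class 2, spelled on C as C##.

C##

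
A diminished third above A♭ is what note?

Cbb

A third above A lands on the letter C.
A diminished third spans 2 semitones, so Ab moves to pitch class 10. On the letter C that is Cbb.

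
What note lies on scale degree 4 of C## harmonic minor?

Degree 4 takes the letter 3 steps above C, which is F.
In harmonic minor, degree 4 sits 5 semitones above the tonic. C## + 5 semitones is pitch class 7, spelled on F as F##.

F##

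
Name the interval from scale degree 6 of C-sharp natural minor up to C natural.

minor third

Scale degree 6 of C# natural minor is A.
A up to C: letters A→C make it a third; 3 semitones makes it minor.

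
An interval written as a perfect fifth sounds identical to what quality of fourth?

A perfect fifth spans 7 semitones.
A fourth spanning 7 semitones is doubly augmented (the perfect fourth is 5).

doubly augmented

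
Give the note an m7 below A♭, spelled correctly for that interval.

Bb

A seventh below A lands on the letter B.
A minor seventh spans 10 semitones, so Ab moves to pitch class 10. On the letter B that is Bb.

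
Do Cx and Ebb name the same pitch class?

C## = pitch class 2 and Ebb = pitch class 2 — the same pitch class, so they are enharmonic equivalents.

Yes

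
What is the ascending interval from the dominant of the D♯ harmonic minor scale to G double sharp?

The dominant of D# harmonic minor is A#.
A# up to G##: letters A→G make it a seventh; 11 semitones makes it major.

major seventh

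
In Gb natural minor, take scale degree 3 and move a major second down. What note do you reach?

Abb

Scale degree 3 of Gb natural minor is Bbb.
A major second (2 semitones) below Bbb lands on the letter A, giving Abb.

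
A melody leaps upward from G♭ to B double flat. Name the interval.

minor third

Counting letters G–A–B gives a third.
Gb→Bbb = 3 semitones, 1 narrower than the major third (4), so minor.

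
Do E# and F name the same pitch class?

Yes

E# = pitch class 5 and F = pitch class 5 — the same pitch class, so they are enharmonic equivalents.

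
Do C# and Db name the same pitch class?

Yes

C# is pitch class 1; Db is pitch class 1.
All spellings map to pitch class 1, so they are enharmonically equivalent.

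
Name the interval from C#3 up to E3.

The letter names run C→E, a span of 2 letter steps, so the interval is some kind of third.
C# to E is 3 semitones. A major third is 4, so 3 makes it minor.

minor third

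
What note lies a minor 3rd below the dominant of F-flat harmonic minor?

Ab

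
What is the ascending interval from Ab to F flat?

minor sixth

Counting letters A–B–C–D–E–F gives a sixth.
Ab→Fb = 8 semitones, 1 narrower than the major sixth (9), so minor.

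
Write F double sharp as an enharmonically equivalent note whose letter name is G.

Plain G sits at the same pitch as F##, so on the letter G the same pitch needs a natural: G.

G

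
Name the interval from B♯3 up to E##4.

augmented fourth

The letter names run B→E, a span of 3 letter steps, so the interval is some kind of fourth.
B# to E## is 6 semitones. A perfect fourth is 5, so 6 makes it augmented.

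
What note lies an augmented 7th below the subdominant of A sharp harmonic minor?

The subdominant of A# harmonic minor is D#.
An augmented seventh (12 semitones) below D# lands on the letter E, giving Eb.

Eb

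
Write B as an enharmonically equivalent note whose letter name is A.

A##

B is pitch class 11. The letter A alone is pitch class 9.
To reach pitch class 11 from A requires an offset of +2 semitones, i.e. double sharp: A##.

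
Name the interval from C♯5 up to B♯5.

major seventh

The letter names run C→B, a span of 6 letter steps, so the interval is some kind of seventh.
C# to B# is 11 semitones. A major seventh is 11, so 11 makes it major.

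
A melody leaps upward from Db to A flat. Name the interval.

Counting letters D–E–F–G–A gives a fifth.
Db→Ab = 7 semitones, exactly the perfect fifth.

perfect fifth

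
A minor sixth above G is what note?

G up a major sixth is E, so the target letter is E.
From G, a minor sixth is 8 semitones up: Eb.

Eb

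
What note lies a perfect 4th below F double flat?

Cbb

A fourth below F lands on the letter C.
A perfect fourth spans 5 semitones, so Fbb moves to pitch class 10. On the letter C that is Cbb.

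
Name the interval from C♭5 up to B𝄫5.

minor seventh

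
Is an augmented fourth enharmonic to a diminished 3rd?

An augmented fourth spans 6 semitones; a diminished third spans 2.
The spans differ, so they are not enharmonic equivalents.

No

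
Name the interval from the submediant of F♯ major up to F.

The submediant of F# major is D#.
D# up to F: letters D→F make it a third; 2 semitones makes it diminished.

diminished third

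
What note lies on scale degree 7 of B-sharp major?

A##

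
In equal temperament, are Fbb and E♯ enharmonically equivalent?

No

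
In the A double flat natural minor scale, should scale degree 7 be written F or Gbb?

Gbb

Each scale degree takes a distinct letter name. Degree 7 of a scale on A must use the letter G.
Gbb and F are enharmonically the same pitch, but only Gbb uses the letter G, so it is the correct spelling here.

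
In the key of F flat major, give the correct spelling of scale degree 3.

Ab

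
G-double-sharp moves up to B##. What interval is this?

Counting letters G–A–B gives a third.
G##→B## = 4 semitones, exactly the major third.

major third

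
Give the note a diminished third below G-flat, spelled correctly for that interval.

G down a major third is Eb, so the target letter is E.
From Gb, a diminished third is 2 semitones down: E.

E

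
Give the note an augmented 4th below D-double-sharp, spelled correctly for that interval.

A#

A fourth below D lands on the letter A.
An augmented fourth spans 6 semitones, so D## moves to pitch class 10. On the letter A that is A#.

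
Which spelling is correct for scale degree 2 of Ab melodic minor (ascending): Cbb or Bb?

Bb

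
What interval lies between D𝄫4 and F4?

augmented third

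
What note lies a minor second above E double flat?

Fbb

E up a major second is F#, so the target letter is F.
From Ebb, a minor second is 1 semitone up: Fbb.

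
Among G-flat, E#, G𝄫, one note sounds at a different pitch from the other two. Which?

In 12-tone equal temperament, enharmonic equivalents share a pitch class. Gb is pitch class 6; E# is pitch class 5; Gbb is pitch class 5.
E# and Gbb share pitch class 5, while Gb is pitch class 6.

Gb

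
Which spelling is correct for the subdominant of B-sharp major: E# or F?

E#

Each scale degree takes a distinct letter name. Degree 4 of a scale on B must use the letter E.
E# and F are enharmonically the same pitch, but only E# uses the letter E, so it is the correct spelling here.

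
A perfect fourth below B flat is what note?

B down a perfect fourth is F#, so the target letter is F.
From Bb, a perfect fourth is 5 semitones down: F.

F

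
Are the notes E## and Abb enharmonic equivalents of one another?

No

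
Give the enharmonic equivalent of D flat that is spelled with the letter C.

C#

Db is pitch class 1. The letter C alone is pitch class 0.
To reach pitch class 1 from C requires an offset of +1 semitone, i.e. sharp: C#.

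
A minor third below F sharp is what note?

D#

A third below F lands on the letter D.
A minor third spans 3 semitones, so F# moves to pitch class 3. On the letter D that is D#.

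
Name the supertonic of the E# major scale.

Degree 2 takes the letter 1 step above E, which is F.
In major, degree 2 sits 2 semitones above the tonic. E# + 2 semitones is pitch class 7, spelled on F as F##.

F##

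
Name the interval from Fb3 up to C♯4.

doubly augmented fifth

Counting letters F–G–A–B–C gives a fifth.
Fb→C# = 9 semitones, 2 wider than the perfect fifth (7), so doubly augmented.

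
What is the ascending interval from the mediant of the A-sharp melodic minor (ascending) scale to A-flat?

The mediant of A# melodic minor (ascending) is C#.
C# up to Ab: letters C→A make it a sixth; 7 semitones makes it diminished.

diminished sixth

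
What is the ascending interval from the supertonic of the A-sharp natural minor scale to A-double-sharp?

major seventh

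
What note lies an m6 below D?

D down a major sixth is F, so the target letter is F.
From D, a minor sixth is 8 semitones down: F#.

F#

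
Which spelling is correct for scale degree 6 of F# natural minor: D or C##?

D

Each scale degree takes a distinct letter name. Degree 6 of a scale on F must use the letter D.
D and C## are enharmonically the same pitch, but only D uses the letter D, so it is the correct spelling here.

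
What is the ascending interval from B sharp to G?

Counting letters B–C–D–E–F–G gives a sixth.
B#→G = 7 semitones, 2 narrower than the major sixth (9), so diminished.

diminished sixth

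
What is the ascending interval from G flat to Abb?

The letter names run G→A, a span of 1 letter step, so the interval is some kind of second.
Gb to Abb is 1 semitone. A major second is 2, so 1 makes it minor.

minor second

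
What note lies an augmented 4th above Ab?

D

A fourth above A lands on the letter D.
An augmented fourth spans 6 semitones, so Ab moves to pitch class 2. On the letter D that is D.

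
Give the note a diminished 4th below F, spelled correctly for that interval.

F down a perfect fourth is C, so the target letter is C.
From F, a diminished fourth is 4 semitones down: C#.

C#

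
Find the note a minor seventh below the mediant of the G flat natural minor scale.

Cb

The mediant of Gb natural minor is Bbb.
A minor seventh (10 semitones) below Bbb lands on the letter C, giving Cb.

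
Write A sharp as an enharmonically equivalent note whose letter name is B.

A# is pitch class 10. The letter B alone is pitch class 11.
To reach pitch class 10 from B requires an offset of -1 semitone, i.e. flat: Bb.

Bb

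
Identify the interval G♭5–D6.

augmented fifth

Counting letters G–A–B–C–D gives a fifth.
Gb→D = 8 semitones, 1 wider than the perfect fifth (7), so augmented.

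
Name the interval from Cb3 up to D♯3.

doubly augmented second

Counting letters C–D gives a second.
Cb→D# = 4 semitones, 2 wider than the major second (2), so doubly augmented.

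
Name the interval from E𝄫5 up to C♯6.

doubly augmented sixth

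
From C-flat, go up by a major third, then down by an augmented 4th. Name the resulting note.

A major third up from Cb is Eb (letter E, 4 semitones up).
An augmented fourth down from Eb is Bbb (letter B, 6 semitones down).

Bbb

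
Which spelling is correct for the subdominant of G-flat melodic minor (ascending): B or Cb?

Cb

Each scale degree takes a distinct letter name. Degree 4 of a scale on G must use the letter C.
Cb and B are enharmonically the same pitch, but only Cb uses the letter C, so it is the correct spelling here.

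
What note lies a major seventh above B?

A#

A seventh above B lands on the letter A.
A major seventh spans 11 semitones, so B moves to pitch class 10. On the letter A that is A#.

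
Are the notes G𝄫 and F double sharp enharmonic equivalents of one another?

Gbb is pitch class 5; F## is pitch class 7.
The pitch classes differ (5 vs. 7), so they are not enharmonic equivalents.

No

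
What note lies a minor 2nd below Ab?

G

A second below A lands on the letter G.
A minor second spans 1 semitone, so Ab moves to pitch class 7. On the letter G that is G.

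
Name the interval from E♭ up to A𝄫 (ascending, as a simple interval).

Counting letters E–F–G–A gives a fourth.
Eb→Abb = 4 semitones, 1 narrower than the perfect fourth (5), so diminished.

diminished fourth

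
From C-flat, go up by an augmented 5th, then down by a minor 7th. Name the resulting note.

A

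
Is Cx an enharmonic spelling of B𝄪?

Two spellings are enharmonically equivalent only if they share a pitch class.
Here C## → 2, B## → 1; 1 ≠ 2, so they are not.

No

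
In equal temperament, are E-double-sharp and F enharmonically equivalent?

E## is pitch class 6; F is pitch class 5.
The pitch classes differ (6 vs. 5), so they are not enharmonic equivalents.

No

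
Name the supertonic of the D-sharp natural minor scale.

E#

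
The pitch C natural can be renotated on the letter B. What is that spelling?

C is pitch class 0. The letter B alone is pitch class 11.
To reach pitch class 0 from B requires an offset of +1 semitone, i.e. sharp: B#.

B#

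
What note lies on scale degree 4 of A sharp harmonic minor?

D#

Degree 4 takes the letter 3 steps above A, which is D.
In harmonic minor, degree 4 sits 5 semitones above the tonic. A# + 5 semitones is pitch class 3, spelled on D as D#.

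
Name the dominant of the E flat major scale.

Bb

Degree 5 takes the letter 4 steps above E, which is B.
In major, degree 5 sits 7 semitones above the tonic. Eb + 7 semitones is pitch class 10, spelled on B as Bb.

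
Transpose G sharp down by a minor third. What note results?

A third below G lands on the letter E.
A minor third spans 3 semitones, so G# moves to pitch class 5. On the letter E that is E#.

E#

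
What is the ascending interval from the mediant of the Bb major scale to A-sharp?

The mediant of Bb major is D.
D up to A#: letters D→A make it a fifth; 8 semitones makes it augmented.

augmented fifth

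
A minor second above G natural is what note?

Ab

G up a major second is A, so the target letter is A.
From G, a minor second is 1 semitone up: Ab.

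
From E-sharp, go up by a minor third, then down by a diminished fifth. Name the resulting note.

A minor third up from E# is G# (letter G, 3 semitones up).
A diminished fifth down from G# is C## (letter C, 6 semitones down).

C##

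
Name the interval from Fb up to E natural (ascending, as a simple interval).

Counting letters F–G–A–B–C–D–E gives a seventh.
Fb→E = 12 semitones, 1 wider than the major seventh (11), so augmented.

augmented seventh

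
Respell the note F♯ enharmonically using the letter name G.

Gb

Plain G sits 1 semitone above F#, so on the letter G the same pitch needs a flat: Gb.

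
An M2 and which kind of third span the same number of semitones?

diminished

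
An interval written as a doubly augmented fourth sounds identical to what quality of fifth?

perfect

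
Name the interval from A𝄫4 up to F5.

augmented sixth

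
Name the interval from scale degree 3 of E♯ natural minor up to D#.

perfect fifth

Scale degree 3 of E# natural minor is G#.
G# up to D#: letters G→D make it a fifth; 7 semitones makes it perfect.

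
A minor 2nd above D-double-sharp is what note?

E#

A second above D lands on the letter E.
A minor second spans 1 semitone, so D## moves to pitch class 5. On the letter E that is E#.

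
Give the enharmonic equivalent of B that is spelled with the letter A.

A##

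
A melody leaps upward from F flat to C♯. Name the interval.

Counting letters F–G–A–B–C gives a fifth.
Fb→C# = 9 semitones, 2 wider than the perfect fifth (7), so doubly augmented.

doubly augmented fifth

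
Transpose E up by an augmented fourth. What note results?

E up a perfect fourth is A, so the target letter is A.
From E, an augmented fourth is 6 semitones up: A#.

A#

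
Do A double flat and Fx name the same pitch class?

Yes

Abb is pitch class 7; F## is pitch class 7.
All spellings map to pitch class 7, so they are enharmonically equivalent.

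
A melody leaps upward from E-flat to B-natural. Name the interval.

augmented fifth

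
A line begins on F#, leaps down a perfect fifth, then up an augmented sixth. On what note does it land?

G##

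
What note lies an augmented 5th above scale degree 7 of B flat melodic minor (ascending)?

E#

Scale degree 7 of Bb melodic minor (ascending) is A.
An augmented fifth (8 semitones) above A lands on the letter E, giving E#.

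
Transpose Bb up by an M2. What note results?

B up a major second is C#, so the target letter is C.
From Bb, a major second is 2 semitones up: C.

C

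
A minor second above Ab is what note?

Bbb

A second above A lands on the letter B.
A minor second spans 1 semitone, so Ab moves to pitch class 9. On the letter B that is Bbb.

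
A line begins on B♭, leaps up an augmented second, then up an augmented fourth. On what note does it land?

An augmented second up from Bb is C# (letter C, 3 semitones up).
An augmented fourth up from C# is F## (letter F, 6 semitones up).

F##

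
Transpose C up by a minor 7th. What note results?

Bb

A seventh above C lands on the letter B.
A minor seventh spans 10 semitones, so C moves to pitch class 10. On the letter B that is Bb.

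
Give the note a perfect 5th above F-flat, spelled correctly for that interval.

F up a perfect fifth is C, so the target letter is C.
From Fb, a perfect fifth is 7 semitones up: Cb.

Cb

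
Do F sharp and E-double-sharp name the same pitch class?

Yes

F# is pitch class 6; E## is pitch class 6.
All spellings map to pitch class 6, so they are enharmonically equivalent.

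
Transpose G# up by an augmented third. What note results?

G up a major third is B, so the target letter is B.
From G#, an augmented third is 5 semitones up: B##.

B##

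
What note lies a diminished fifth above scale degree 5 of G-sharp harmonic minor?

A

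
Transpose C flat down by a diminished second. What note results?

B

C down a major second is Bb, so the target letter is B.
From Cb, a diminished second is 0 semitones down: B.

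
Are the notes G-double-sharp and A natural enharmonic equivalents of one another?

G## is pitch class 9; A is pitch class 9.
All spellings map to pitch class 9, so they are enharmonically equivalent.

Yes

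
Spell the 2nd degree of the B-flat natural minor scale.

C

The Bb natural minor scale runs Bb C Db Eb F Gb Ab.
Degree 2 is C.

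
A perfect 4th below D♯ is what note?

A#

A fourth below D lands on the letter A.
A perfect fourth spans 5 semitones, so D# moves to pitch class 10. On the letter A that is A#.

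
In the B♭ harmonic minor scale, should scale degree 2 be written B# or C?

C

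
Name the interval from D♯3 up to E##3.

augmented second

Counting letters D–E gives a second.
D#→E## = 3 semitones, 1 wider than the major second (2), so augmented.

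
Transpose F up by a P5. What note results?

A fifth above F lands on the letter C.
A perfect fifth spans 7 semitones, so F moves to pitch class 0. On the letter C that is C.

C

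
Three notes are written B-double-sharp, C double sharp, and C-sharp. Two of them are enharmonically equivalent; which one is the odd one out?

In 12-tone equal temperament, enharmonic equivalents share a pitch class. B## is pitch class 1; C## is pitch class 2; C# is pitch class 1.
B## and C# share pitch class 1, while C## is pitch class 2.

C##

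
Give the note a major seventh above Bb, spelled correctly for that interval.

A seventh above B lands on the letter A.
A major seventh spans 11 semitones, so Bb moves to pitch class 9. On the letter A that is A.

A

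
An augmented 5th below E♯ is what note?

E down a perfect fifth is A, so the target letter is A.
From E#, an augmented fifth is 8 semitones down: A.

A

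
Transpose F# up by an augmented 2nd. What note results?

A second above F lands on the letter G.
An augmented second spans 3 semitones, so F# moves to pitch class 9. On the letter G that is G##.

G##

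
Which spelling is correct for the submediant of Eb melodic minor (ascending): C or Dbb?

C

Each scale degree takes a distinct letter name. Degree 6 of a scale on E must use the letter C.
C and Dbb are enharmonically the same pitch, but only C uses the letter C, so it is the correct spelling here.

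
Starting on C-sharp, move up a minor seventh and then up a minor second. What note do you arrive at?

C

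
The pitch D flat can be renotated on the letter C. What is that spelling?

Plain C sits 1 semitone below Db, so on the letter C the same pitch needs a sharp: C#.

C#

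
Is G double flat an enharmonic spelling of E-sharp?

Gbb is pitch class 5; E# is pitch class 5.
All spellings map to pitch class 5, so they are enharmonically equivalent.

Yes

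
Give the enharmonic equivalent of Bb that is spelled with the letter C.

Cbb

Plain C sits 2 semitones above Bb, so on the letter C the same pitch needs a double flat: Cbb.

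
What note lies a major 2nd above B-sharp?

C##

A second above B lands on the letter C.
A major second spans 2 semitones, so B# moves to pitch class 2. On the letter C that is C##.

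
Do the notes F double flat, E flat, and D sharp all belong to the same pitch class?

Yes

Fbb is pitch class 3; Eb is pitch class 3; D# is pitch class 3.
All spellings map to pitch class 3, so they are enharmonically equivalent.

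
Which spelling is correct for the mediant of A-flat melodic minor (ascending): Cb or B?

Each scale degree takes a distinct letter name. Degree 3 of a scale on A must use the letter C.
Cb and B are enharmonically the same pitch, but only Cb uses the letter C, so it is the correct spelling here.

Cb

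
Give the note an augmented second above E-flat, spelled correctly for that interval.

F#

E up a major second is F#, so the target letter is F.
From Eb, an augmented second is 3 semitones up: F#.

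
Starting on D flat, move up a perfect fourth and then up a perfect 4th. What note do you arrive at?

Cb

A perfect fourth up from Db is Gb (letter G, 5 semitones up).
A perfect fourth up from Gb is Cb (letter C, 5 semitones up).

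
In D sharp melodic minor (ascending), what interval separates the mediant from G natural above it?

The mediant of D# melodic minor (ascending) is F#.
F# up to G: letters F→G make it a second; 1 semitone makes it minor.

minor second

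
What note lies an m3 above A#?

C#

A up a major third is C#, so the target letter is C.
From A#, a minor third is 3 semitones up: C#.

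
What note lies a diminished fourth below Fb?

C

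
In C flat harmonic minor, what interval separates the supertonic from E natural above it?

augmented second

The supertonic of Cb harmonic minor is Db.
Db up to E: letters D→E make it a second; 3 semitones makes it augmented.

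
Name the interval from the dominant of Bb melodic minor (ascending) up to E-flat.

minor seventh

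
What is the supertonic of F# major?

G#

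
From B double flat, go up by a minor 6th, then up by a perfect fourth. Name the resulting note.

Cbb

A minor sixth up from Bbb is Gbb (letter G, 8 semitones up).
A perfect fourth up from Gbb is Cbb (letter C, 5 semitones up).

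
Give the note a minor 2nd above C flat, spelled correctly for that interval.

Dbb

C up a major second is D, so the target letter is D.
From Cb, a minor second is 1 semitone up: Dbb.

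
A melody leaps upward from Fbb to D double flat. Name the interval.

major sixth

The letter names run F→D, a span of 5 letter steps, so the interval is some kind of sixth.
Fbb to Dbb is 9 semitones. A major sixth is 9, so 9 makes it major.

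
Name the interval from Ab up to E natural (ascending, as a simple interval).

Counting letters A–B–C–D–E gives a fifth.
Ab→E = 8 semitones, 1 wider than the perfect fifth (7), so augmented.

augmented fifth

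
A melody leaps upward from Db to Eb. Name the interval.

major second

The letter names run D→E, a span of 1 letter step, so the interval is some kind of second.
Db to Eb is 2 semitones. A major second is 2, so 2 makes it major.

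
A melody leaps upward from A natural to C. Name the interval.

Counting letters A–B–C gives a third.
A→C = 3 semitones, 1 narrower than the major third (4), so minor.

minor third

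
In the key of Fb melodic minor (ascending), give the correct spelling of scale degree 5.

Cb

The Fb melodic minor (ascending) scale runs Fb Gb Abb Bbb Cb Db Eb.
Degree 5 is Cb.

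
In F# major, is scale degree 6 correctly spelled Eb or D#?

Each scale degree takes a distinct letter name. Degree 6 of a scale on F must use the letter D.
D# and Eb are enharmonically the same pitch, but only D# uses the letter D, so it is the correct spelling here.

D#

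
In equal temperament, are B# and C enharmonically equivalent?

B# = pitch class 0 and C = pitch class 0 — the same pitch class, so they are enharmonic equivalents.

Yes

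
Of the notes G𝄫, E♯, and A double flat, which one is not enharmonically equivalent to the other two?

In 12-tone equal temperament, enharmonic equivalents share a pitch class. Gbb is pitch class 5; E# is pitch class 5; Abb is pitch class 7.
Gbb and E# share pitch class 5, while Abb is pitch class 7.

Abb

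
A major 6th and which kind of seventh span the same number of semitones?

diminished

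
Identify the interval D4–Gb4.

The letter names run D→G, a span of 3 letter steps, so the interval is some kind of fourth.
D to Gb is 4 semitones. A perfect fourth is 5, so 4 makes it diminished.

diminished fourth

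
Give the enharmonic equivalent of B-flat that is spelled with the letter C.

Cbb

Bb is pitch class 10. The letter C alone is pitch class 0.
To reach pitch class 10 from C requires an offset of -2 semitones, i.e. double flat: Cbb.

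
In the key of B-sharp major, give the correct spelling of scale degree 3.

D##

Degree 3 takes the letter 2 steps above B, which is D.
In major, degree 3 sits 4 semitones above the tonic. B# + 4 semitones is pitch class 4, spelled on D as D##.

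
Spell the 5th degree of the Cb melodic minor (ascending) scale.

Gb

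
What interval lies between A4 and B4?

Counting letters A–B gives a second.
A→B = 2 semitones, exactly the major second.

major second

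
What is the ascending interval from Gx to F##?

The letter names run G→F, a span of 6 letter steps, so the interval is some kind of seventh.
G## to F## is 10 semitones. A major seventh is 11, so 10 makes it minor.

minor seventh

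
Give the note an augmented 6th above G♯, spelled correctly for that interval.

G up a major sixth is E, so the target letter is E.
From G#, an augmented sixth is 10 semitones up: E##.

E##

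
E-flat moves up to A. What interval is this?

The letter names run E→A, a span of 3 letter steps, so the interval is some kind of fourth.
Eb to A is 6 semitones. A perfect fourth is 5, so 6 makes it augmented.

augmented fourth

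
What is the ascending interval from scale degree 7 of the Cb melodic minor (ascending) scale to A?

major seventh

Scale degree 7 of Cb melodic minor (ascending) is Bb.
Bb up to A: letters B→A make it a seventh; 11 semitones makes it major.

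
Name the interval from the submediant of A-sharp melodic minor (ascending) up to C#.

The submediant of A# melodic minor (ascending) is F##.
F## up to C#: letters F→C make it a fifth; 6 semitones makes it diminished.

diminished fifth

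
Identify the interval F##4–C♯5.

The letter names run F→C, a span of 4 letter steps, so the interval is some kind of fifth.
F## to C# is 6 semitones. A perfect fifth is 7, so 6 makes it diminished.

diminished fifth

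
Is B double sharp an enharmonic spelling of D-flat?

B## is pitch class 1; Db is pitch class 1.
All spellings map to pitch class 1, so they are enharmonically equivalent.

Yes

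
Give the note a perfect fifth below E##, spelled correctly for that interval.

A##

A fifth below E lands on the letter A.
A perfect fifth spans 7 semitones, so E## moves to pitch class 11. On the letter A that is A##.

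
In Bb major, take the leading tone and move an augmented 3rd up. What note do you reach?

C##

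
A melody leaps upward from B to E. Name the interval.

perfect fourth

The letter names run B→E, a span of 3 letter steps, so the interval is some kind of fourth.
B to E is 5 semitones. A perfect fourth is 5, so 5 makes it perfect.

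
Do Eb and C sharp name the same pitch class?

Eb is pitch class 3; C# is pitch class 1.
The pitch classes differ (3 vs. 1), so they are not enharmonic equivalents.

No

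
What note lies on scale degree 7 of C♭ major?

The Cb major scale runs Cb Db Eb Fb Gb Ab Bb.
Degree 7 is Bb.

Bb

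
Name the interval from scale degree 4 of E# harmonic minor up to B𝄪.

Scale degree 4 of E# harmonic minor is A#.
A# up to B##: letters A→B make it a second; 3 semitones makes it augmented.

augmented second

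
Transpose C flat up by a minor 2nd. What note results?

Dbb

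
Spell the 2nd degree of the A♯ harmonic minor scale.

The A# harmonic minor scale runs A# B# C# D# E# F# G##.
Degree 2 is B#.

B#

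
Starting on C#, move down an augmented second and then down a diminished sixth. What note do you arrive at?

An augmented second down from C# is Bb (letter B, 3 semitones down).
A diminished sixth down from Bb is D# (letter D, 7 semitones down).

D#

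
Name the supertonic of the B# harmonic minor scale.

C##

Degree 2 takes the letter 1 step above B, which is C.
In harmonic minor, degree 2 sits 2 semitones above the tonic. B# + 2 semitones is pitch class 2, spelled on C as C##.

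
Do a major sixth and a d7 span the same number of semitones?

Yes

A major sixth spans 9 semitones; a diminished seventh spans 9.
They are enharmonically equivalent.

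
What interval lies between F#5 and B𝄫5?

The letter names run F→B, a span of 3 letter steps, so the interval is some kind of fourth.
F# to Bbb is 3 semitones. A perfect fourth is 5, so 3 makes it doubly diminished.

doubly diminished fourth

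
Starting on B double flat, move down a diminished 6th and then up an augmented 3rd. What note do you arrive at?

F##

A diminished sixth down from Bbb is D (letter D, 7 semitones down).
An augmented third up from D is F## (letter F, 5 semitones up).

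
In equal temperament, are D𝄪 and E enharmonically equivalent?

D## is pitch class 4; E is pitch class 4.
All spellings map to pitch class 4, so they are enharmonically equivalent.

Yes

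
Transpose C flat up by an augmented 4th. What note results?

F

A fourth above C lands on the letter F.
An augmented fourth spans 6 semitones, so Cb moves to pitch class 5. On the letter F that is F.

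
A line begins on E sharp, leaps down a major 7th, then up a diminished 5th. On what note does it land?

C

A major seventh down from E# is F# (letter F, 11 semitones down).
A diminished fifth up from F# is C (letter C, 6 semitones up).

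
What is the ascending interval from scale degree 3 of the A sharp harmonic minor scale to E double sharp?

augmented third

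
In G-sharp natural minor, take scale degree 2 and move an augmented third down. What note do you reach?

F

Scale degree 2 of G# natural minor is A#.
An augmented third (5 semitones) below A# lands on the letter F, giving F.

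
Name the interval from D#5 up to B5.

The letter names run D→B, a span of 5 letter steps, so the interval is some kind of sixth.
D# to B is 8 semitones. A major sixth is 9, so 8 makes it minor.

minor sixth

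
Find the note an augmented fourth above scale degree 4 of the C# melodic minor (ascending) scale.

B#

Scale degree 4 of C# melodic minor (ascending) is F#.
An augmented fourth (6 semitones) above F# lands on the letter B, giving B#.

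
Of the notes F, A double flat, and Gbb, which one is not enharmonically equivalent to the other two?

Abb

In 12-tone equal temperament, enharmonic equivalents share a pitch class. F is pitch class 5; Abb is pitch class 7; Gbb is pitch class 5.
F and Gbb share pitch class 5, while Abb is pitch class 7.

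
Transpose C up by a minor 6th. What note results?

Ab

C up a major sixth is A, so the target letter is A.
From C, a minor sixth is 8 semitones up: Ab.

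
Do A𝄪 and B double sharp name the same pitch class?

Two spellings are enharmonically equivalent only if they share a pitch class.
Here A## → 11, B## → 1; 1 ≠ 11, so they are not.

No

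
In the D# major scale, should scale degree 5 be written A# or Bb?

Each scale degree takes a distinct letter name. Degree 5 of a scale on D must use the letter A.
A# and Bb are enharmonically the same pitch, but only A# uses the letter A, so it is the correct spelling here.

A#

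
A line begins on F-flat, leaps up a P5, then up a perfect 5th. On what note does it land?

Gb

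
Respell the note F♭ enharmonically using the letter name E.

E

Plain E sits at the same pitch as Fb, so on the letter E the same pitch needs a natural: E.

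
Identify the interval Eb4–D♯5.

The letter names run E→D, a span of 6 letter steps, so the interval is some kind of seventh.
Eb to D# is 12 semitones. A major seventh is 11, so 12 makes it augmented.

augmented seventh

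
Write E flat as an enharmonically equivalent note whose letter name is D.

D#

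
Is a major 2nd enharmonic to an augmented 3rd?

A major second spans 2 semitones; an augmented third spans 5.
The spans differ, so they are not enharmonic equivalents.

No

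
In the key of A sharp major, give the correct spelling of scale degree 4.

D#

The A# major scale runs A# B# C## D# E# F## G##.
Degree 4 is D#.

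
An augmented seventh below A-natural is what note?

A seventh below A lands on the letter B.
An augmented seventh spans 12 semitones, so A moves to pitch class 9. On the letter B that is Bbb.

Bbb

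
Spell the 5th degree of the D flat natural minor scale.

Ab

Degree 5 takes the letter 4 steps above D, which is A.
In natural minor, degree 5 sits 7 semitones above the tonic. Db + 7 semitones is pitch class 8, spelled on A as Ab.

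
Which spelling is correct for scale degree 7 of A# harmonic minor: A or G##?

Each scale degree takes a distinct letter name. Degree 7 of a scale on A must use the letter G.
G## and A are enharmonically the same pitch, but only G## uses the letter G, so it is the correct spelling here.

G##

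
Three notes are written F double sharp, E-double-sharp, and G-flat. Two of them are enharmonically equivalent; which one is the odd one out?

In 12-tone equal temperament, enharmonic equivalents share a pitch class. F## is pitch class 7; E## is pitch class 6; Gb is pitch class 6.
E## and Gb share pitch class 6, while F## is pitch class 7.

F##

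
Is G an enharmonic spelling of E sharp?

No

Two spellings are enharmonically equivalent only if they share a pitch class.
Here G → 7, E# → 5; 5 ≠ 7, so they are not.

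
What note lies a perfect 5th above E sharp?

E up a perfect fifth is B, so the target letter is B.
From E#, a perfect fifth is 7 semitones up: B#.

B#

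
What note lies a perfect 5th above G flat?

G up a perfect fifth is D, so the target letter is D.
From Gb, a perfect fifth is 7 semitones up: Db.

Db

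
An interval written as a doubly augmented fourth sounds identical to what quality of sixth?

A doubly augmented fourth spans 7 semitones.
A sixth spanning 7 semitones is diminished (the major sixth is 9).

diminished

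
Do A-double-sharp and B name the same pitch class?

Yes

A## = pitch class 11 and B = pitch class 11 — the same pitch class, so they are enharmonic equivalents.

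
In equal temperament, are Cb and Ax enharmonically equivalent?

Yes

Cb = pitch class 11 and A## = pitch class 11 — the same pitch class, so they are enharmonic equivalents.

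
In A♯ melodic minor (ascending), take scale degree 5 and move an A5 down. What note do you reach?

A

Scale degree 5 of A# melodic minor (ascending) is E#.
An augmented fifth (8 semitones) below E# lands on the letter A, giving A.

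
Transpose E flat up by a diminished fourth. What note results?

E up a perfect fourth is A, so the target letter is A.
From Eb, a diminished fourth is 4 semitones up: Abb.

Abb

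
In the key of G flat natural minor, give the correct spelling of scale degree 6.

Ebb

The Gb natural minor scale runs Gb Ab Bbb Cb Db Ebb Fb.
Degree 6 is Ebb.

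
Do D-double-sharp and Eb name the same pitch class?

Two spellings are enharmonically equivalent only if they share a pitch class.
Here D## → 4, Eb → 3; 3 ≠ 4, so they are not.

No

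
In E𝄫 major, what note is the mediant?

Gb

Degree 3 takes the letter 2 steps above E, which is G.
In major, degree 3 sits 4 semitones above the tonic. Ebb + 4 semitones is pitch class 6, spelled on G as Gb.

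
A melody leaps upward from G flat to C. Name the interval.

augmented fourth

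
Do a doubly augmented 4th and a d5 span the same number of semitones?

No

A doubly augmented fourth spans 7 semitones; a diminished fifth spans 6.
The spans differ, so they are not enharmonic equivalents.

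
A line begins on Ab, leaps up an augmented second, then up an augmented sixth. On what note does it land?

G##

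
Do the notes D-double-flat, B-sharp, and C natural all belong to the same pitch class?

Dbb is pitch class 0; B# is pitch class 0; C is pitch class 0.
All spellings map to pitch class 0, so they are enharmonically equivalent.

Yes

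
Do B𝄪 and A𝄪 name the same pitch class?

No

B## is pitch class 1; A## is pitch class 11.
The pitch classes differ (1 vs. 11), so they are not enharmonic equivalents.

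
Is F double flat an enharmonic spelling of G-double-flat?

No

Two spellings are enharmonically equivalent only if they share a pitch class.
Here Fbb → 3, Gbb → 5; 3 ≠ 5, so they are not.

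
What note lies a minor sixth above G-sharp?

E

G up a major sixth is E, so the target letter is E.
From G#, a minor sixth is 8 semitones up: E.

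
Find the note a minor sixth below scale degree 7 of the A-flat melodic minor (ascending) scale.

B

Scale degree 7 of Ab melodic minor (ascending) is G.
A minor sixth (8 semitones) below G lands on the letter B, giving B.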